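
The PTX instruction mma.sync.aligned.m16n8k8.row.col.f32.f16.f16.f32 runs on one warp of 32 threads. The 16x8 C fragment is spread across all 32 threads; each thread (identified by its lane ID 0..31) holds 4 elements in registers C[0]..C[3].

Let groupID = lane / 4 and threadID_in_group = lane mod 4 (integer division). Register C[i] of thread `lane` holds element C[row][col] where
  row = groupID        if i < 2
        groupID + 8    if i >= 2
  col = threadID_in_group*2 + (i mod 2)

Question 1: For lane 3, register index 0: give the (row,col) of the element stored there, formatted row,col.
lane 3: grp=0 (3/4), tig=3 (3%4)
i=0: r=0+0=0, c=3*2+0=6

0,6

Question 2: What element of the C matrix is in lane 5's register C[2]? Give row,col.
9,2

lane 5->5/4=1, 5 mod 4=1
i=2  r:1+8->9  c:2·1+0->2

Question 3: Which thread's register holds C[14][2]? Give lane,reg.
r=14⇒gr=6,Rb=1  c=2⇒th=1,odd=0
L=6*4+1=25  i=1*2+0=2

25,2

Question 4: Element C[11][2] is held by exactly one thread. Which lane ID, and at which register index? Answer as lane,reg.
13,2

r=11->g=3,rb=1  c=2->t=1,b0=0
L=3*4+1=13  i=1*2+0=2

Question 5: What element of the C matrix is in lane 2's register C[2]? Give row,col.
8,4

L=2⇒gr=2>>2=0, th=2&3=2
[2]⇒row 0+8=8  col 2·2+0=4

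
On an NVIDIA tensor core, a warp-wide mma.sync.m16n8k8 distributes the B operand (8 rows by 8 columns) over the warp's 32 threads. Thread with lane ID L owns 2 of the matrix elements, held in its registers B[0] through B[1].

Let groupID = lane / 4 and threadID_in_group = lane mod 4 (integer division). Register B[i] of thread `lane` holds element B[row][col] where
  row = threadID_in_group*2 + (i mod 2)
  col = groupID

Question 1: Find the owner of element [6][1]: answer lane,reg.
c:1=>grp=1  r:6=>tig=3,lo=0
L=1*4+3=7  i=0=0

7,0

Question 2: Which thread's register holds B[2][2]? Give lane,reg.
c=2->g=2  r=2->t=1,b0=0
L=2*4+1=9  i=0=0

9,0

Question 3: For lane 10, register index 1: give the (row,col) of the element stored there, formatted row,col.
5,2

10: grp=2,tig=2
[1] (2*2+1,2) = (5,2)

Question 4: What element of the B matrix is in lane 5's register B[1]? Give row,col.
L=5->g=5>>2=1, t=5&3=1
[1]->row 1·2+1=3  col g=1

3,1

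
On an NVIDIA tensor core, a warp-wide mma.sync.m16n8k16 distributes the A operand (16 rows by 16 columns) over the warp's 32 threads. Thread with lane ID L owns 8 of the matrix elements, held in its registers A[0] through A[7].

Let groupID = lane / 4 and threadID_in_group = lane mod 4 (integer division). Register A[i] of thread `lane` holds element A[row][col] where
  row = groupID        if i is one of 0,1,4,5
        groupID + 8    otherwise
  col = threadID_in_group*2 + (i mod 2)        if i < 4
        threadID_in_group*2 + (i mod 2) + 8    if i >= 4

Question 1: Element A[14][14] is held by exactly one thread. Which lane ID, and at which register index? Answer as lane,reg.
r=14⇒gr=6,Rb=1  c=14⇒Cb=1,th=3,odd=0
L=6*4+3=27  i=1*4+1*2+0=6

27,6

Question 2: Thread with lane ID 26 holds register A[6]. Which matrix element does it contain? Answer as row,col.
L=26->gid=26>>2=6, tid=26&3=2
[6]->row 6+8=14  col 2·2+0+8=12

14,12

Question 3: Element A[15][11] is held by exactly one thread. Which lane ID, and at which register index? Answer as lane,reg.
29,7

r:15=>grp=7,rB=1  c:11=>cB=1,tig=1,lo=1
L=7*4+1=29  i=1*4+1*2+1=7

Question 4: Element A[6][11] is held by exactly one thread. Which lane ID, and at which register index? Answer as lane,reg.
r=6→G=6,rhi=0  c=11→chi=1,T=1,p=1
L=6*4+1=25  i=1*4+0*2+1=5

25,5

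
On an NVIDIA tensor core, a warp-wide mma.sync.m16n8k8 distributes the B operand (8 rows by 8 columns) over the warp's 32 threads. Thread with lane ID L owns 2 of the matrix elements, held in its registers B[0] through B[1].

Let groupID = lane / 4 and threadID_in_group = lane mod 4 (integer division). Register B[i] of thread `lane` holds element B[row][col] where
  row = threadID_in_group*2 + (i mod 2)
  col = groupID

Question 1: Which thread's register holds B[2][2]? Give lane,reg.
9,0

c=2→G=2  r=2→T=1,p=0
L=2*4+1=9  i=0=0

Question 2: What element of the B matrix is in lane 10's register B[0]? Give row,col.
4,2

lane 10: gid=2 (10/4), tid=2 (10%4)
i=0: r=2*2+0=4, c=gid=2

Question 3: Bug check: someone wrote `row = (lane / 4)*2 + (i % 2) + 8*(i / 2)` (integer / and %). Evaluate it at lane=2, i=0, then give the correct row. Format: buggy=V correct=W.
buggy=0 correct=4

`(lane / 4)*2 + (i % 2) + 8*(i / 2)`[2,0]→0
L=2→G=2>>2=0, T=2&3=2
[0]→row 2·2+0=4  col G=0
row: 0 vs 4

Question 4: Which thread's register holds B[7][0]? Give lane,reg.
3,1

c:0=>grp=0  r:7=>tig=3,lo=1
L=0*4+3=3  i=1=1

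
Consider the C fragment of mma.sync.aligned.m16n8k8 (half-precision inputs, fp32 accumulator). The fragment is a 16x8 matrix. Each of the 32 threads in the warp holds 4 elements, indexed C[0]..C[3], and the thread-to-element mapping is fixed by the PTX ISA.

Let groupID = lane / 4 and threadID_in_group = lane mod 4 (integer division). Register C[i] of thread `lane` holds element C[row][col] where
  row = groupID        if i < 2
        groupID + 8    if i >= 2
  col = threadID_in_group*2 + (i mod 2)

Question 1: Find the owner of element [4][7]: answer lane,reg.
19,1

r=4→G=4,rhi=0  c=7→T=3,p=1
L=4*4+3=19  i=0*2+1=1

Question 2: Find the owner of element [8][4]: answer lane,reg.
2,2

r=8⇒gr=0,Rb=1  c=4⇒th=2,odd=0
L=0*4+2=2  i=1*2+0=2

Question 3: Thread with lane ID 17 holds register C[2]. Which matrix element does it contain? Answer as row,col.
12,2

L=17=>grp=17>>2=4, tig=17&3=1
[2]=>row 4+8=12  col 1·2+0=2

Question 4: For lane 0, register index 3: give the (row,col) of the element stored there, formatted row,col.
0: g=0,t=0
[3] (0+8,0*2+1) = (8,1)

8,1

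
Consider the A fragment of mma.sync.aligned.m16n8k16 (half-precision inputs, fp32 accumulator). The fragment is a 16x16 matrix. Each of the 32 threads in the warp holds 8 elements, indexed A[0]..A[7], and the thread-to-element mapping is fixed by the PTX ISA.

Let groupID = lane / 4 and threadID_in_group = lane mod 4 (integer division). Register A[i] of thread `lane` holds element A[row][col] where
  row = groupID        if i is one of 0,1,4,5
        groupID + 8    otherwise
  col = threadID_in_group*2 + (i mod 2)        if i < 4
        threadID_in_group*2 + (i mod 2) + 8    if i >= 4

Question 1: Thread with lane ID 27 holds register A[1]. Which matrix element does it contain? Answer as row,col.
27: g=6,t=3
[1] (6+0,3*2+1+0) = (6,7)

6,7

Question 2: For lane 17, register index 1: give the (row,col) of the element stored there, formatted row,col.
lane 17: grp=4 (17/4), tig=1 (17%4)
i=1: r=4+0=4, c=1*2+1+0=3

4,3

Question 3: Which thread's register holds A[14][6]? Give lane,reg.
27,2

r=14->g=6,rb=1  c=6->cb=0,t=3,b0=0
L=6*4+3=27  i=0*4+1*2+0=2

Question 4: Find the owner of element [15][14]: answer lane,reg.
r=15⇒gr=7,Rb=1  c=14⇒Cb=1,th=3,odd=0
L=7*4+3=31  i=1*4+1*2+0=6

31,6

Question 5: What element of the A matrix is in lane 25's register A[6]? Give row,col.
14,10

lane 25: gr=6 (25/4), th=1 (25%4)
i=6: r=6+8=14, c=1*2+0+8=10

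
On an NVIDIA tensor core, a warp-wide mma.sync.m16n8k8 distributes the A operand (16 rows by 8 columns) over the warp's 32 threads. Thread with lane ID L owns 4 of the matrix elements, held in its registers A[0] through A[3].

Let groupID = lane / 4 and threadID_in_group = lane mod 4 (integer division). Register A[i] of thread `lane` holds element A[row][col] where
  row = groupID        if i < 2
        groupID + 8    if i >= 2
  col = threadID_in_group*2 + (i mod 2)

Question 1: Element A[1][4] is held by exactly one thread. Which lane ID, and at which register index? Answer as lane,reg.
r: 1->gid=1,r8=0  c: 4->tid=2,i&1=0
L=1*4+2=6  i=0*2+0=0

6,0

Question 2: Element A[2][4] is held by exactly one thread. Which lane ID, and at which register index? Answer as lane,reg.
r=2⇒gr=2,Rb=0  c=4⇒th=2,odd=0
L=2*4+2=10  i=0*2+0=0

10,0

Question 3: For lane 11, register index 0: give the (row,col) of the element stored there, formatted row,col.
2,6

L=11->g=11>>2=2, t=11&3=3
[0]->row 2+0=2  col 3·2+0=6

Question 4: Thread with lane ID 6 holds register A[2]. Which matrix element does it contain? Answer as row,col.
lane 6->6/4=1, 6 mod 4=2
i=2  r:1+8->9  c:2·2+0->4

9,4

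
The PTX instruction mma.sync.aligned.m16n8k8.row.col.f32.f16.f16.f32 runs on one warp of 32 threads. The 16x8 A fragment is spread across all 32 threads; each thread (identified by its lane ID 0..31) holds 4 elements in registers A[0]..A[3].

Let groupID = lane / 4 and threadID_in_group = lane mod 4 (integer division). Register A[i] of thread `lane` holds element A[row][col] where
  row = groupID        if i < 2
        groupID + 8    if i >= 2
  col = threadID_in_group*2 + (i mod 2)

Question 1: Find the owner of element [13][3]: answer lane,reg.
r:13=>grp=5,rB=1  c:3=>tig=1,lo=1
L=5*4+1=21  i=1*2+1=3

21,3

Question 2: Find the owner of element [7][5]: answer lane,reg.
r=7→G=7,rhi=0  c=5→T=2,p=1
L=7*4+2=30  i=0*2+1=1

30,1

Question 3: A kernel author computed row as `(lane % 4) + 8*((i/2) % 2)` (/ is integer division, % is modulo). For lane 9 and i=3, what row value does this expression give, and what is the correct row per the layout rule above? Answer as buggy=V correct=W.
`(lane % 4) + 8*((i/2) % 2)`[9,3]->9
lane 9: g=2 (9/4), t=1 (9%4)
i=3: r=2+8=10, c=1*2+1=3
row: 9 vs 10

buggy=9 correct=10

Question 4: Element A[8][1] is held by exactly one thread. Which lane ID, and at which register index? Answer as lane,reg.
0,3

r: 8->gid=0,r8=1  c: 1->tid=0,i&1=1
L=0*4+0=0  i=1*2+1=3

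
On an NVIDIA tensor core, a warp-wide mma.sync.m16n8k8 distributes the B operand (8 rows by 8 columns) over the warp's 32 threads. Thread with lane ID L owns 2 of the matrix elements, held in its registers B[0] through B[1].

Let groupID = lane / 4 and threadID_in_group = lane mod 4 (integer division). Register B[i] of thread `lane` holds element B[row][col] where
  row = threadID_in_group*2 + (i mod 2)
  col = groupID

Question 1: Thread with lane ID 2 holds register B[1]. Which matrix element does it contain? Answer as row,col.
L=2→G=2>>2=0, T=2&3=2
[1]→row 2·2+1=5  col G=0

5,0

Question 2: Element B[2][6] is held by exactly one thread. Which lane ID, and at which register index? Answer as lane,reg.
c=6->g=6  r=2->t=1,b0=0
L=6*4+1=25  i=0=0

25,0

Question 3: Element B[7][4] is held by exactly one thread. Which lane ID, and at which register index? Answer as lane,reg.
19,1

c=4⇒gr=4  r=7⇒th=3,odd=1
L=4*4+3=19  i=1=1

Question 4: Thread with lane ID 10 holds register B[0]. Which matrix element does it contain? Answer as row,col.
L=10→G=10>>2=2, T=10&3=2
[0]→row 2·2+0=4  col G=2

4,2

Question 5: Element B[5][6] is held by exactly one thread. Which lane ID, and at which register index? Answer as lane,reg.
26,1

c=6->g=6  r=5->t=2,b0=1
L=6*4+2=26  i=1=1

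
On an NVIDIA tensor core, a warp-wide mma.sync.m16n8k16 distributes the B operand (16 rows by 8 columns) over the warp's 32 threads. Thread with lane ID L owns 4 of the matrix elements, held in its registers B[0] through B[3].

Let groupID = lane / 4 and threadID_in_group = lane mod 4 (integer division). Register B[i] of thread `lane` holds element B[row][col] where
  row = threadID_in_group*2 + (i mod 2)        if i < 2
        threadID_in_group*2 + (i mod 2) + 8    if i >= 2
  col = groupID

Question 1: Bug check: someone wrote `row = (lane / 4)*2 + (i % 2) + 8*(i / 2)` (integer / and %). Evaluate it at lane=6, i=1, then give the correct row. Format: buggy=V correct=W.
buggy=3 correct=5

`(lane / 4)*2 + (i % 2) + 8*(i / 2)`[6,1]=>3
6: grp=1,tig=2
[1] (2*2+1+0,1) = (5,1)
row: 3 vs 5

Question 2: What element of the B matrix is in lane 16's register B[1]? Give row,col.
1,4

L=16->g=16>>2=4, t=16&3=0
[1]->row 0·2+1+0=1  col g=4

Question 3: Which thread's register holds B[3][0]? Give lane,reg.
c:0=>grp=0  r:3=>rB=0,tig=1,lo=1
L=0*4+1=1  i=0*2+1=1

1,1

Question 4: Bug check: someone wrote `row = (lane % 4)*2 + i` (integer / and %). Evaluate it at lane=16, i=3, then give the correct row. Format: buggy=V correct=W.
buggy=3 correct=9

`(lane % 4)*2 + i`[16,3]→3
16: G=4,T=0
[3] (0*2+1+8,4) = (9,4)
row: 3 vs 9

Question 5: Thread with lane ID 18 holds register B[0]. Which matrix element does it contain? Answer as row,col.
4,4

L=18=>grp=18>>2=4, tig=18&3=2
[0]=>row 2·2+0+0=4  col grp=4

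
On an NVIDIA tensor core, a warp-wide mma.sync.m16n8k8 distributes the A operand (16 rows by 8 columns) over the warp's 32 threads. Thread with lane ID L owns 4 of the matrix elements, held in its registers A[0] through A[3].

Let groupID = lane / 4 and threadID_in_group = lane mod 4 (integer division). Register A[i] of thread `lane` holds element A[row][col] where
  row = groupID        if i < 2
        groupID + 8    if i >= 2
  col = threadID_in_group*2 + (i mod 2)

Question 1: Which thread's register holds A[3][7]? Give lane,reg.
r=3->g=3,rb=0  c=7->t=3,b0=1
L=3*4+3=15  i=0*2+1=1

15,1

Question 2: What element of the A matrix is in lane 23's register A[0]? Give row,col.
5,6

lane 23: g=5 (23/4), t=3 (23%4)
i=0: r=5+0=5, c=3*2+0=6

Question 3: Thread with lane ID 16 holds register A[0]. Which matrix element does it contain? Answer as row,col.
lane 16⇒16/4=4, 16 mod 4=0
i=0  r:4+0⇒4  c:2·0+0⇒0

4,0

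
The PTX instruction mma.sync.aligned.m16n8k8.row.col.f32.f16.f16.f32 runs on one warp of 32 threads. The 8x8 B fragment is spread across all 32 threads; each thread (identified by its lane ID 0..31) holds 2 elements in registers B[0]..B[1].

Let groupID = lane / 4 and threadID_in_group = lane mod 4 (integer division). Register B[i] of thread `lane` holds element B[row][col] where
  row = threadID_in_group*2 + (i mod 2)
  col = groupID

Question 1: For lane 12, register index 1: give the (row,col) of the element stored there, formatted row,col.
1,3

lane 12: grp=3 (12/4), tig=0 (12%4)
i=1: r=0*2+1=1, c=grp=3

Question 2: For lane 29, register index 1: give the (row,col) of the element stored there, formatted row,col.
L=29⇒gr=29>>2=7, th=29&3=1
[1]⇒row 1·2+1=3  col gr=7

3,7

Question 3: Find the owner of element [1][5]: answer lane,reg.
c=5->g=5  r=1->t=0,b0=1
L=5*4+0=20  i=1=1

20,1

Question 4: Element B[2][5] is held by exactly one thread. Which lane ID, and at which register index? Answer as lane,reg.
c:5=>grp=5  r:2=>tig=1,lo=0
L=5*4+1=21  i=0=0

21,0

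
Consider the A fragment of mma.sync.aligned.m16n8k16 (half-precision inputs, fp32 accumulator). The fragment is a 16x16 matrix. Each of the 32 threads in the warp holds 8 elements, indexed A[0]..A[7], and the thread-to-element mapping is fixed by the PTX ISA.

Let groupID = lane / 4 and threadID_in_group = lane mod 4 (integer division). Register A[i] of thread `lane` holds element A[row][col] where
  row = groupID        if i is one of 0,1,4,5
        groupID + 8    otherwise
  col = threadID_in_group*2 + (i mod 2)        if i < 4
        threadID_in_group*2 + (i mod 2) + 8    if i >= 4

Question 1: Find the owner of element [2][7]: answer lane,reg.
11,1

r=2⇒gr=2,Rb=0  c=7⇒Cb=0,th=3,odd=1
L=2*4+3=11  i=0*4+0*2+1=1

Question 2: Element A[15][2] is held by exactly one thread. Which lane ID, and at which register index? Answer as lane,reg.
29,2

r=15⇒gr=7,Rb=1  c=2⇒Cb=0,th=1,odd=0
L=7*4+1=29  i=0*4+1*2+0=2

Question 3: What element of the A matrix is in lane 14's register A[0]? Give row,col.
3,4

L=14->gid=14>>2=3, tid=14&3=2
[0]->row 3+0=3  col 2·2+0+0=4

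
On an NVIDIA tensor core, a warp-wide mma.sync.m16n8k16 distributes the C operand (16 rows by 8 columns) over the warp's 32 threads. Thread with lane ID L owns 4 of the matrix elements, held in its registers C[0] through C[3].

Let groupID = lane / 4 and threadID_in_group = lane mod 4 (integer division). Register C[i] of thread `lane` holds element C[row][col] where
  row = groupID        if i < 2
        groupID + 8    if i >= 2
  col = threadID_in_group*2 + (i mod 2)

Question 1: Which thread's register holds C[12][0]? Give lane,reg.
16,2

r=12⇒gr=4,Rb=1  c=0⇒th=0,odd=0
L=4*4+0=16  i=1*2+0=2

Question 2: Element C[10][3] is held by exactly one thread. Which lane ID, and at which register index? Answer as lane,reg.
9,3

r:10=>grp=2,rB=1  c:3=>tig=1,lo=1
L=2*4+1=9  i=1*2+1=3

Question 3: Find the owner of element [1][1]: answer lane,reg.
r=1⇒gr=1,Rb=0  c=1⇒th=0,odd=1
L=1*4+0=4  i=0*2+1=1

4,1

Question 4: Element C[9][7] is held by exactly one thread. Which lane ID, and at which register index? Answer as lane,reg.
r=9⇒gr=1,Rb=1  c=7⇒th=3,odd=1
L=1*4+3=7  i=1*2+1=3

7,3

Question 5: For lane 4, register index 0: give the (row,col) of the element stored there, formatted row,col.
lane 4: G=1 (4/4), T=0 (4%4)
i=0: r=1+0=1, c=0*2+0=0

1,0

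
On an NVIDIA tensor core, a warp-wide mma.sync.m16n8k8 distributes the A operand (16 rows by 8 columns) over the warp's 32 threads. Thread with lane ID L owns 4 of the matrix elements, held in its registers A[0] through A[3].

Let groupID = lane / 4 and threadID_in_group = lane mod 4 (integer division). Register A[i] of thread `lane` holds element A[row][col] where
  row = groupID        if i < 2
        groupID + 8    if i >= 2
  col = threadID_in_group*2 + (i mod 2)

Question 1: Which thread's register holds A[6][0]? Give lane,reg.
r: 6->gid=6,r8=0  c: 0->tid=0,i&1=0
L=6*4+0=24  i=0*2+0=0

24,0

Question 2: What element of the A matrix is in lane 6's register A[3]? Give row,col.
L=6->gid=6>>2=1, tid=6&3=2
[3]->row 1+8=9  col 2·2+1=5

9,5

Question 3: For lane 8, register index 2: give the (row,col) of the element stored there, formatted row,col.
L=8=>grp=8>>2=2, tig=8&3=0
[2]=>row 2+8=10  col 0·2+0=0

10,0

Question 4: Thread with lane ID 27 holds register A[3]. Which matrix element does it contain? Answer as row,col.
14,7

lane 27->27/4=6, 27 mod 4=3
i=3  r:6+8->14  c:2·3+1->7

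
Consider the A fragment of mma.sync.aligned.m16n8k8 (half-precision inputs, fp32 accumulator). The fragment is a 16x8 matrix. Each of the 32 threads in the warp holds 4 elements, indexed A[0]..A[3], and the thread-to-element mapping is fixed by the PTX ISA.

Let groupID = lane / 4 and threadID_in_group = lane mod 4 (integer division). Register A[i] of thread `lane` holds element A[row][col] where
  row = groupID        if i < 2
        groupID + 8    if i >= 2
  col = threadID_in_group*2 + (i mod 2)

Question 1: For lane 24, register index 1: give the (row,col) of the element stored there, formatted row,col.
24: gid=6,tid=0
[1] (6+0,0*2+1) = (6,1)

6,1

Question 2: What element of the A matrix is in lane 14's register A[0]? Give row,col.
lane 14=>14/4=3, 14 mod 4=2
i=0  r:3+0=>3  c:2·2+0=>4

3,4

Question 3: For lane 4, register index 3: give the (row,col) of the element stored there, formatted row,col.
lane 4: grp=1 (4/4), tig=0 (4%4)
i=3: r=1+8=9, c=0*2+1=1

9,1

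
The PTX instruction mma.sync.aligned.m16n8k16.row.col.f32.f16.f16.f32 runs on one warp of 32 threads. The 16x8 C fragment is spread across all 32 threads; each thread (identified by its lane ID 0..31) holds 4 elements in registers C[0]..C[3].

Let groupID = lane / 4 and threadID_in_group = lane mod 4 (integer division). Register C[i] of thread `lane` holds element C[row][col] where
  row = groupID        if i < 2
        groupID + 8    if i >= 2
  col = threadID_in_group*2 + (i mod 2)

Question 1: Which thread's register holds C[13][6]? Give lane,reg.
r=13->g=5,rb=1  c=6->t=3,b0=0
L=5*4+3=23  i=1*2+0=2

23,2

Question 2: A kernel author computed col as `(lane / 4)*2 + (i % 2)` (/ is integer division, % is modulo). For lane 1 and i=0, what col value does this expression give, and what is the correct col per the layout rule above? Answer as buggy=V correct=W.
buggy=0 correct=2

`(lane / 4)*2 + (i % 2)`[1,0]→0
lane 1→1/4=0, 1 mod 4=1
i=0  r:0+0→0  c:2·1+0→2
col: 0 vs 2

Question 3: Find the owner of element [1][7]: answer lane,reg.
7,1

r: 1->gid=1,r8=0  c: 7->tid=3,i&1=1
L=1*4+3=7  i=0*2+1=1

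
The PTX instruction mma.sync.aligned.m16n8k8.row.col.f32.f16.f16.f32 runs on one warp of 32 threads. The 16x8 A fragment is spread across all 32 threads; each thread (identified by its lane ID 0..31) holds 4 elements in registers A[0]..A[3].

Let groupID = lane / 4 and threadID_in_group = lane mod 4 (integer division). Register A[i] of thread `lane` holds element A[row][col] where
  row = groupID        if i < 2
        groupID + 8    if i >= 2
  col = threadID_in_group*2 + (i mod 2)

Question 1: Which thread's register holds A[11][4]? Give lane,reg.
r=11->g=3,rb=1  c=4->t=2,b0=0
L=3*4+2=14  i=1*2+0=2

14,2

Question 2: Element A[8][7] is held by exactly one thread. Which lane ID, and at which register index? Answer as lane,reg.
3,3

r=8⇒gr=0,Rb=1  c=7⇒th=3,odd=1
L=0*4+3=3  i=1*2+1=3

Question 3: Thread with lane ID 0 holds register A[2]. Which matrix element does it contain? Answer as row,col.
lane 0⇒0/4=0, 0 mod 4=0
i=2  r:0+8⇒8  c:2·0+0⇒0

8,0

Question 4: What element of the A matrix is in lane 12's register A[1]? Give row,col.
12: g=3,t=0
[1] (3+0,0*2+1) = (3,1)

3,1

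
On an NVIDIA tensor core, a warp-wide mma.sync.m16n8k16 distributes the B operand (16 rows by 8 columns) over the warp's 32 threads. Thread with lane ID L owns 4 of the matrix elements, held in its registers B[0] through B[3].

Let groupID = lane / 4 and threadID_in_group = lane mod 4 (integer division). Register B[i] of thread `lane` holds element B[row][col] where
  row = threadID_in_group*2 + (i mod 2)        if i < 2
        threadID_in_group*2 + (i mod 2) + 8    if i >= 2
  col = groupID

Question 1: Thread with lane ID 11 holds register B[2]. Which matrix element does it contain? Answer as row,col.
11: G=2,T=3
[2] (3*2+0+8,2) = (14,2)

14,2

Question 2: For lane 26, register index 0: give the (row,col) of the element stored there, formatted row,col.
lane 26⇒26/4=6, 26 mod 4=2
i=0  r:2·2+0+0⇒4  c:6

4,6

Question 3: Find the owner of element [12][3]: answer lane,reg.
14,2

c=3->g=3  r=12->rb=1,t=2,b0=0
L=3*4+2=14  i=1*2+0=2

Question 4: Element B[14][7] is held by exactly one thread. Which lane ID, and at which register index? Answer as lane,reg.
c=7⇒gr=7  r=14⇒Rb=1,th=3,odd=0
L=7*4+3=31  i=1*2+0=2

31,2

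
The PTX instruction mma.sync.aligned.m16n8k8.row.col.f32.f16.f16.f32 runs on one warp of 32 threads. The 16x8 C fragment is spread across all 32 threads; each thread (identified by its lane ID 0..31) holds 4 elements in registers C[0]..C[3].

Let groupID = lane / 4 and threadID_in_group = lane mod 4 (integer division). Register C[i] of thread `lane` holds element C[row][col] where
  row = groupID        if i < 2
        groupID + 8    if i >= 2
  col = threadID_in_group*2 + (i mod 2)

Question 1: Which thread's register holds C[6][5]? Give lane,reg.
26,1

r:6=>grp=6,rB=0  c:5=>tig=2,lo=1
L=6*4+2=26  i=0*2+1=1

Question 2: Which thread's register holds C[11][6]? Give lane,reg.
15,2

r=11->g=3,rb=1  c=6->t=3,b0=0
L=3*4+3=15  i=1*2+0=2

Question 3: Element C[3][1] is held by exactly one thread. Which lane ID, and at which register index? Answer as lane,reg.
r=3⇒gr=3,Rb=0  c=1⇒th=0,odd=1
L=3*4+0=12  i=0*2+1=1

12,1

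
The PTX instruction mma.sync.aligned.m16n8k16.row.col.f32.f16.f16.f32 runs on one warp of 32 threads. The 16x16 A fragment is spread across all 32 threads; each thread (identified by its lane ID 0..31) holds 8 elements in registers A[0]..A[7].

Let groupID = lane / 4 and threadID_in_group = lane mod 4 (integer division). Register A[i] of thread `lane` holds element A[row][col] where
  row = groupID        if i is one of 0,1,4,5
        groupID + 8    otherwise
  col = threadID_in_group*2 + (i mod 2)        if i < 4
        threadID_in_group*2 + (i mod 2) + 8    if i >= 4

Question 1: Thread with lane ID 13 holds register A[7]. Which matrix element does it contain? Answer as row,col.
lane 13=>13/4=3, 13 mod 4=1
i=7  r:3+8=>11  c:2·1+1+8=>11

11,11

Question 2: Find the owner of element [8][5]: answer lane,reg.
2,3

r=8⇒gr=0,Rb=1  c=5⇒Cb=0,th=2,odd=1
L=0*4+2=2  i=0*4+1*2+1=3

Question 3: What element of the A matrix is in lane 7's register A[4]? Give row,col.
1,14

lane 7: gid=1 (7/4), tid=3 (7%4)
i=4: r=1+0=1, c=3*2+0+8=14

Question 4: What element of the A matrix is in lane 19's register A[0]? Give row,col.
4,6

lane 19→19/4=4, 19 mod 4=3
i=0  r:4+0→4  c:2·3+0+0→6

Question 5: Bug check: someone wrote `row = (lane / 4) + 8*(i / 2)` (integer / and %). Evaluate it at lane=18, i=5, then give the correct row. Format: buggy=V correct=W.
buggy=20 correct=4

`(lane / 4) + 8*(i / 2)`[18,5]->20
lane 18: gid=4 (18/4), tid=2 (18%4)
i=5: r=4+0=4, c=2*2+1+8=13
row: 20 vs 4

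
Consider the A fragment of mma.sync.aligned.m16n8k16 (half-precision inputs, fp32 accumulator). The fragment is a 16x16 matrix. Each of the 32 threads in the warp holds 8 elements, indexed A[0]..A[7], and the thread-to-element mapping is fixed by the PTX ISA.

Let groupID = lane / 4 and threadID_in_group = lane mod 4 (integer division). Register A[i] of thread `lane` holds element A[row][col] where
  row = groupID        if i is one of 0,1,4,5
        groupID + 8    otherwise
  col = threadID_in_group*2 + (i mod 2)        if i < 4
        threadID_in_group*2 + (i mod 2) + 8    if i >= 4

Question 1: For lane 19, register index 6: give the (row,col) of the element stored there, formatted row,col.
lane 19: grp=4 (19/4), tig=3 (19%4)
i=6: r=4+8=12, c=3*2+0+8=14

12,14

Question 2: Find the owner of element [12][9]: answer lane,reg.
r: 12->gid=4,r8=1  c: 9->c8=1,tid=0,i&1=1
L=4*4+0=16  i=1*4+1*2+1=7

16,7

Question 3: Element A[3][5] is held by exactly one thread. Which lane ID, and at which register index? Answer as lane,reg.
14,1

r:3=>grp=3,rB=0  c:5=>cB=0,tig=2,lo=1
L=3*4+2=14  i=0*4+0*2+1=1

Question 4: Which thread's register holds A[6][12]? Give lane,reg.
r=6→G=6,rhi=0  c=12→chi=1,T=2,p=0
L=6*4+2=26  i=1*4+0*2+0=4

26,4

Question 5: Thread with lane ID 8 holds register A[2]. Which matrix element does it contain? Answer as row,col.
lane 8->8/4=2, 8 mod 4=0
i=2  r:2+8->10  c:2·0+0+0->0

10,0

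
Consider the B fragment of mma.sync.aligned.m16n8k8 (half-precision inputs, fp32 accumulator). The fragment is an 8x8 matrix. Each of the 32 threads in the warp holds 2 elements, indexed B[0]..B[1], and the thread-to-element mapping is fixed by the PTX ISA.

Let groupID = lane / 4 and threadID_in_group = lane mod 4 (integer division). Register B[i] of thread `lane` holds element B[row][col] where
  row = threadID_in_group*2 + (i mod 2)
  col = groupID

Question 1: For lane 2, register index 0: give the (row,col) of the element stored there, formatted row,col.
4,0

lane 2: g=0 (2/4), t=2 (2%4)
i=0: r=2*2+0=4, c=g=0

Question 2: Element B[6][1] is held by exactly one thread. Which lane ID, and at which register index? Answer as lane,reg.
7,0

c:1=>grp=1  r:6=>tig=3,lo=0
L=1*4+3=7  i=0=0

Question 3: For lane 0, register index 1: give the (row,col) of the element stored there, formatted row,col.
L=0->gid=0>>2=0, tid=0&3=0
[1]->row 0·2+1=1  col gid=0

1,0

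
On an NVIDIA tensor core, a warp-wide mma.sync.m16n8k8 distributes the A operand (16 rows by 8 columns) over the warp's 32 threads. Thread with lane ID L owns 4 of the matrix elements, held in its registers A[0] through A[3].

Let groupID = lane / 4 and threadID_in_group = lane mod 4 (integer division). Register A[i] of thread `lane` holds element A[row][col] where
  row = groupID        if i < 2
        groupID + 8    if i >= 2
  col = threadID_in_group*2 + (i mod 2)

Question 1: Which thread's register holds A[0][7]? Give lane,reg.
r:0=>grp=0,rB=0  c:7=>tig=3,lo=1
L=0*4+3=3  i=0*2+1=1

3,1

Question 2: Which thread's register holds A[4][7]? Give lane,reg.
19,1

r=4⇒gr=4,Rb=0  c=7⇒th=3,odd=1
L=4*4+3=19  i=0*2+1=1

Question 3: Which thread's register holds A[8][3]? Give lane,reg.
r=8->g=0,rb=1  c=3->t=1,b0=1
L=0*4+1=1  i=1*2+1=3

1,3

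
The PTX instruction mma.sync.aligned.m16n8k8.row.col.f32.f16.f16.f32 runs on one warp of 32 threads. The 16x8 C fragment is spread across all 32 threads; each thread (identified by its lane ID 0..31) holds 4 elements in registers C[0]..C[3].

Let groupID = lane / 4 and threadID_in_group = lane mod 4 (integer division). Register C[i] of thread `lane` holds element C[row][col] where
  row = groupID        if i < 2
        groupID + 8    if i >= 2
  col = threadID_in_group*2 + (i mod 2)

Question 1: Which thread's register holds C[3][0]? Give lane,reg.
r: 3->gid=3,r8=0  c: 0->tid=0,i&1=0
L=3*4+0=12  i=0*2+0=0

12,0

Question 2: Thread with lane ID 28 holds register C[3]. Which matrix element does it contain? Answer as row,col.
15,1

lane 28⇒28/4=7, 28 mod 4=0
i=3  r:7+8⇒15  c:2·0+1⇒1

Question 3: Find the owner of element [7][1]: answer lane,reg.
r=7->g=7,rb=0  c=1->t=0,b0=1
L=7*4+0=28  i=0*2+1=1

28,1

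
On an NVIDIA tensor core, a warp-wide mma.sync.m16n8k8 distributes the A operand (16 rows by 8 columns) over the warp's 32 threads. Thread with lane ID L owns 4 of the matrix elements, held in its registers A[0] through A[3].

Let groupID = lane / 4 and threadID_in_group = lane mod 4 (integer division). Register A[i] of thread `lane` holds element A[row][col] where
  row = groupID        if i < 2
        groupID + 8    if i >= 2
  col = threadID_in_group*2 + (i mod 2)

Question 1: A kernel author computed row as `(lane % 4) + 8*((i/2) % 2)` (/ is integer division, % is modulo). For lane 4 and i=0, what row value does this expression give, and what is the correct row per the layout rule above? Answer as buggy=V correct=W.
buggy=0 correct=1

`(lane % 4) + 8*((i/2) % 2)`[4,0]→0
4: G=1,T=0
[0] (1+0,0*2+0) = (1,0)
row: 0 vs 1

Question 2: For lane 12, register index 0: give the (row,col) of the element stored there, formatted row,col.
L=12⇒gr=12>>2=3, th=12&3=0
[0]⇒row 3+0=3  col 0·2+0=0

3,0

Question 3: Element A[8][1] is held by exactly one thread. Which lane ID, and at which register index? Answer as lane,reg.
r=8⇒gr=0,Rb=1  c=1⇒th=0,odd=1
L=0*4+0=0  i=1*2+1=3

0,3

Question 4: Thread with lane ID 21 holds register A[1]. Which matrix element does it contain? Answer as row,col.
5,3

L=21⇒gr=21>>2=5, th=21&3=1
[1]⇒row 5+0=5  col 1·2+1=3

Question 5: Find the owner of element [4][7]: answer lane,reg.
r: 4->gid=4,r8=0  c: 7->tid=3,i&1=1
L=4*4+3=19  i=0*2+1=1

19,1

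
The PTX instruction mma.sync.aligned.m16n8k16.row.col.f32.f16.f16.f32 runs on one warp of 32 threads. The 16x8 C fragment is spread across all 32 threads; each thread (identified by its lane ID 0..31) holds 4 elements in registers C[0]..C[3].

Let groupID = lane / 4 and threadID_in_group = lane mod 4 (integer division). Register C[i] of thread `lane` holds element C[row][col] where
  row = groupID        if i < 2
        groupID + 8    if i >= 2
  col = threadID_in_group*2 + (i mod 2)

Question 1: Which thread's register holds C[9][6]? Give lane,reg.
r: 9->gid=1,r8=1  c: 6->tid=3,i&1=0
L=1*4+3=7  i=1*2+0=2

7,2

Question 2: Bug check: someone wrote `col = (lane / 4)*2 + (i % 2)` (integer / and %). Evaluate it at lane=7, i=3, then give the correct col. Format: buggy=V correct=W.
buggy=3 correct=7

`(lane / 4)*2 + (i % 2)`[7,3]=>3
lane 7=>7/4=1, 7 mod 4=3
i=3  r:1+8=>9  c:2·3+1=>7
col: 3 vs 7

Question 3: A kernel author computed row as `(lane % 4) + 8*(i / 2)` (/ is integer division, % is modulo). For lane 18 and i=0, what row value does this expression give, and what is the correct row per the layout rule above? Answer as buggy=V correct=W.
buggy=2 correct=4

`(lane % 4) + 8*(i / 2)`[18,0]->2
lane 18->18/4=4, 18 mod 4=2
i=0  r:4+0->4  c:2·2+0->4
row: 2 vs 4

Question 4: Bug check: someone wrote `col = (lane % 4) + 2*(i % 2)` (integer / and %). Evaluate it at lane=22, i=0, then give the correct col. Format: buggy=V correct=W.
`(lane % 4) + 2*(i % 2)`[22,0]⇒2
22: gr=5,th=2
[0] (5+0,2*2+0) = (5,4)
col: 2 vs 4

buggy=2 correct=4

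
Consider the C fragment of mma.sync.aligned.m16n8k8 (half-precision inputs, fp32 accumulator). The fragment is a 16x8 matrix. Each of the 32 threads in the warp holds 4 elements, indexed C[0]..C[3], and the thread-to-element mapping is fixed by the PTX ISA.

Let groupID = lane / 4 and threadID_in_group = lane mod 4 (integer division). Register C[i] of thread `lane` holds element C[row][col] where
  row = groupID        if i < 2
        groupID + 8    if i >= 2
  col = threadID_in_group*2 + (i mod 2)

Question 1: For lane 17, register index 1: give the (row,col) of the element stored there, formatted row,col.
lane 17->17/4=4, 17 mod 4=1
i=1  r:4+0->4  c:2·1+1->3

4,3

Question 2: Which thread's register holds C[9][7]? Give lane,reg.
r: 9->gid=1,r8=1  c: 7->tid=3,i&1=1
L=1*4+3=7  i=1*2+1=3

7,3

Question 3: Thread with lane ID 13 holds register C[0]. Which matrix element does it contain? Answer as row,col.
3,2

L=13→G=13>>2=3, T=13&3=1
[0]→row 3+0=3  col 1·2+0=2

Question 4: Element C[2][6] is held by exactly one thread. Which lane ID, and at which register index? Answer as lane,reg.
11,0

r=2→G=2,rhi=0  c=6→T=3,p=0
L=2*4+3=11  i=0*2+0=0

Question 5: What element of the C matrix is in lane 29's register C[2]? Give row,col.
lane 29: g=7 (29/4), t=1 (29%4)
i=2: r=7+8=15, c=1*2+0=2

15,2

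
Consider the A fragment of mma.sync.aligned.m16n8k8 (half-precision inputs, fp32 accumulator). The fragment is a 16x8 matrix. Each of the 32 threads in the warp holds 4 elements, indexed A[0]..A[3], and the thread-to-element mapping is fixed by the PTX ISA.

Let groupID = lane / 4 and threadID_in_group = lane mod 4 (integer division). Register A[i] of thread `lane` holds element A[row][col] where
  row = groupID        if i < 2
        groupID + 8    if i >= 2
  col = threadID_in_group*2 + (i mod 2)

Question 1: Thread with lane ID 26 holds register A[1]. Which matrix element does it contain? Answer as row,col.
L=26→G=26>>2=6, T=26&3=2
[1]→row 6+0=6  col 2·2+1=5

6,5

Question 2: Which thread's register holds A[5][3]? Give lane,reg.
r:5=>grp=5,rB=0  c:3=>tig=1,lo=1
L=5*4+1=21  i=0*2+1=1

21,1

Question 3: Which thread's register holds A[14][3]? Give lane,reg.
25,3

r=14→G=6,rhi=1  c=3→T=1,p=1
L=6*4+1=25  i=1*2+1=3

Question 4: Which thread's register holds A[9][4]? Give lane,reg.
6,2

r=9->g=1,rb=1  c=4->t=2,b0=0
L=1*4+2=6  i=1*2+0=2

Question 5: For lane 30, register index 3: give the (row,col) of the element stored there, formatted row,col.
15,5

L=30->gid=30>>2=7, tid=30&3=2
[3]->row 7+8=15  col 2·2+1=5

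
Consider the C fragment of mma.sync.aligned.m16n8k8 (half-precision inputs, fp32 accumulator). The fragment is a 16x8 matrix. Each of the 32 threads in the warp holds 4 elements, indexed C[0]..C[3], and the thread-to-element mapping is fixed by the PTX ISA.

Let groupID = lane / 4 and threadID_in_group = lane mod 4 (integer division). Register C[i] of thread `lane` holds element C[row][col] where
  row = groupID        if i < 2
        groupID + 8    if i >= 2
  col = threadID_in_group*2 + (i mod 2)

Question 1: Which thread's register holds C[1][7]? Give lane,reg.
r:1=>grp=1,rB=0  c:7=>tig=3,lo=1
L=1*4+3=7  i=0*2+1=1

7,1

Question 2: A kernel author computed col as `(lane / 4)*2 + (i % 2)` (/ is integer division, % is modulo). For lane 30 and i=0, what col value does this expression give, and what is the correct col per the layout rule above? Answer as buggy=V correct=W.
buggy=14 correct=4

`(lane / 4)*2 + (i % 2)`[30,0]->14
lane 30: g=7 (30/4), t=2 (30%4)
i=0: r=7+0=7, c=2*2+0=4
col: 14 vs 4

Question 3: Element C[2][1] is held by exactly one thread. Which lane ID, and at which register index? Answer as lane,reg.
r:2=>grp=2,rB=0  c:1=>tig=0,lo=1
L=2*4+0=8  i=0*2+1=1

8,1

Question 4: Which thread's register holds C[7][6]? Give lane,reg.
31,0

r:7=>grp=7,rB=0  c:6=>tig=3,lo=0
L=7*4+3=31  i=0*2+0=0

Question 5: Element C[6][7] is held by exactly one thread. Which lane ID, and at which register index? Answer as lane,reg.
27,1

r: 6->gid=6,r8=0  c: 7->tid=3,i&1=1
L=6*4+3=27  i=0*2+1=1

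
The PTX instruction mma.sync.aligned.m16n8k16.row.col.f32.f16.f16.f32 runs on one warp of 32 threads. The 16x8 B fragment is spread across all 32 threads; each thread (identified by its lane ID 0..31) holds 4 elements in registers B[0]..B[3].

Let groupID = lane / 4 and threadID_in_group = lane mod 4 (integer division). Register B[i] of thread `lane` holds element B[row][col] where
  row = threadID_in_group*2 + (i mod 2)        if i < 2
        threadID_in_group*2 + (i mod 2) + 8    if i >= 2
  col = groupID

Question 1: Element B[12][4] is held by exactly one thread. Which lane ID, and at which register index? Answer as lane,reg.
c=4->g=4  r=12->rb=1,t=2,b0=0
L=4*4+2=18  i=1*2+0=2

18,2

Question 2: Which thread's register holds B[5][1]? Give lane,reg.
6,1

c: 1->gid=1  r: 5->r8=0,tid=2,i&1=1
L=1*4+2=6  i=0*2+1=1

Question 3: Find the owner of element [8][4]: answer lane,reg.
16,2

c=4->g=4  r=8->rb=1,t=0,b0=0
L=4*4+0=16  i=1*2+0=2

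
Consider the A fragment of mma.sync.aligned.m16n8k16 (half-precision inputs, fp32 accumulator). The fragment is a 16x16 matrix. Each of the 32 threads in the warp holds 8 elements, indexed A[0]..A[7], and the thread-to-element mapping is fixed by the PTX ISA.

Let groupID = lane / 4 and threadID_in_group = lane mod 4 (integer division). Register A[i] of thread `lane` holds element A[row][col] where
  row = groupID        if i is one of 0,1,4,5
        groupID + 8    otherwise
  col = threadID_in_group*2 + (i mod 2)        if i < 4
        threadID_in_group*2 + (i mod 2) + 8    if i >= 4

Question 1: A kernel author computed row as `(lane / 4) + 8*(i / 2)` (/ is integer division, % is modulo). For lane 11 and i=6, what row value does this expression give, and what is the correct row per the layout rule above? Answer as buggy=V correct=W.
buggy=26 correct=10

`(lane / 4) + 8*(i / 2)`[11,6]⇒26
11: gr=2,th=3
[6] (2+8,3*2+0+8) = (10,14)
row: 26 vs 10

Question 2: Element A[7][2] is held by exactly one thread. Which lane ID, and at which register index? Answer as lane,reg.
29,0

r=7→G=7,rhi=0  c=2→chi=0,T=1,p=0
L=7*4+1=29  i=0*4+0*2+0=0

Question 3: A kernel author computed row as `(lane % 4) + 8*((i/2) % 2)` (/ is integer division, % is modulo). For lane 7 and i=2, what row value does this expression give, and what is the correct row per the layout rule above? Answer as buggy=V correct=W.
buggy=11 correct=9

`(lane % 4) + 8*((i/2) % 2)`[7,2]=>11
lane 7: grp=1 (7/4), tig=3 (7%4)
i=2: r=1+8=9, c=3*2+0+0=6
row: 11 vs 9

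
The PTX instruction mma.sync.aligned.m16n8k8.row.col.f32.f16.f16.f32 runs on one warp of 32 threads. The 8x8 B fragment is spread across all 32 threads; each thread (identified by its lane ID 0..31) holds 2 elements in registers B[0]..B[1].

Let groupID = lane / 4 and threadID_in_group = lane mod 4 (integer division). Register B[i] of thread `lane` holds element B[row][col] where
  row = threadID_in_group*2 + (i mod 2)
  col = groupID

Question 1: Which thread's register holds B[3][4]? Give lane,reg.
17,1

c=4→G=4  r=3→T=1,p=1
L=4*4+1=17  i=1=1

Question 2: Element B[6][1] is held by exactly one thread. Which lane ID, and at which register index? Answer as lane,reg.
c=1->g=1  r=6->t=3,b0=0
L=1*4+3=7  i=0=0

7,0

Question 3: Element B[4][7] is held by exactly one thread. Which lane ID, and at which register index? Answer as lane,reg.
c:7=>grp=7  r:4=>tig=2,lo=0
L=7*4+2=30  i=0=0

30,0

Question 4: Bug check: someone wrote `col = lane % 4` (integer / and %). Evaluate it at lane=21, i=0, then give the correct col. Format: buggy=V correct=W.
buggy=1 correct=5

`lane % 4`[21,0]->1
lane 21: g=5 (21/4), t=1 (21%4)
i=0: r=1*2+0=2, c=g=5
col: 1 vs 5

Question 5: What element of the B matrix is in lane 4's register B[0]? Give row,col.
lane 4→4/4=1, 4 mod 4=0
i=0  r:2·0+0→0  c:1

0,1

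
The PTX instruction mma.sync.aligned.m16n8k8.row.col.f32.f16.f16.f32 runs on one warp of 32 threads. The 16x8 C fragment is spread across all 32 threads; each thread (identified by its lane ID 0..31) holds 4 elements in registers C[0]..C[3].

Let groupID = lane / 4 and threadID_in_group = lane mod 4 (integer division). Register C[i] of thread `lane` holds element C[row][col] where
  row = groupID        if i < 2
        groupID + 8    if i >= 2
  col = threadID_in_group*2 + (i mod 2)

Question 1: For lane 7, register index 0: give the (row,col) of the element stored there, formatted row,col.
1,6

7: gr=1,th=3
[0] (1+0,3*2+0) = (1,6)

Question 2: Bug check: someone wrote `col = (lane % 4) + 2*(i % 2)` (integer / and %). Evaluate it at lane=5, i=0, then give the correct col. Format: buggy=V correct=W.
buggy=1 correct=2

`(lane % 4) + 2*(i % 2)`[5,0]->1
lane 5: gid=1 (5/4), tid=1 (5%4)
i=0: r=1+0=1, c=1*2+0=2
col: 1 vs 2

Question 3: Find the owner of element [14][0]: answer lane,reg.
r=14⇒gr=6,Rb=1  c=0⇒th=0,odd=0
L=6*4+0=24  i=1*2+0=2

24,2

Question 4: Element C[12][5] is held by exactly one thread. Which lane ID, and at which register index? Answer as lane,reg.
18,3

r:12=>grp=4,rB=1  c:5=>tig=2,lo=1
L=4*4+2=18  i=1*2+1=3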